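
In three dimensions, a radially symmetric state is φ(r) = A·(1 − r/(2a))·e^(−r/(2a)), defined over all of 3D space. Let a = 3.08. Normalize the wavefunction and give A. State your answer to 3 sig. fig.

A ≈ 0.0369

Normalization requires ∫|φ|² 4πr² dr = 1, integrated from 0 to ∞.
(Spherical symmetry: dV = 4πr² dr.)
With ∫₀^∞ r^4 e^(−αr) dr = 4!/α^5, carrying out the integral gives A² · 8·π·a^3.
Plugging in a = 3.08 yields A = 0.03690.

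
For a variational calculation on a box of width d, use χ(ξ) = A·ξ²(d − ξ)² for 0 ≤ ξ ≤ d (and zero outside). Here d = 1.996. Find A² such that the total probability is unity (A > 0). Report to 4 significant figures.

Normalization requires ∫|χ|² dξ = 1, integrated from 0 to d.
Expanding the polynomial and integrating term by term, the integral (without the A² prefactor) comes out to d^9/630.
Plugging in d = 1.996 yields A = 1.1193.

A^2 ≈ 1.253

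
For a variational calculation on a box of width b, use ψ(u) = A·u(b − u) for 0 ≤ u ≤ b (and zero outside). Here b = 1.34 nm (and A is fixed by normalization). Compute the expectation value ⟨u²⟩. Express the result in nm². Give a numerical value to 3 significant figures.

⟨u^2⟩ ≈ 0.513 nm^2

The expectation value is the |ψ|²-weighted average of u^2: ∫ u^2|ψ|² du.
Expanding the polynomial and integrating term by term, since the A² factors cancel between numerator and denominator, ⟨u²⟩ = 2·b^2/7.
With b = 1.34, ⟨u^2⟩ = 0.5130.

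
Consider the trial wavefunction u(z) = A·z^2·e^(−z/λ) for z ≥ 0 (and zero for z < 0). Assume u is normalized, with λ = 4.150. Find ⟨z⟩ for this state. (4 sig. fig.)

⟨z⟩ = ∫ z |u|² dz over the full domain.
Evaluating both integrals, ⟨z⟩ = 5·λ/2.
Putting λ = 4.150 gives 10.375.

⟨z⟩ ≈ 10.38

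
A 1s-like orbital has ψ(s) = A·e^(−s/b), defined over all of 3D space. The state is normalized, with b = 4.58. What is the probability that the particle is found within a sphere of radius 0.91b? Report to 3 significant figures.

With dV = 4πs²ds, the probability is ∫|ψ|² dV over s ≤ 0.91b.
The full normalization integral is A²·[π·b^3] = 1, fixing A².
In terms of u = s/b (A², 4π and the length scale all cancel between numerator and denominator), P = [∫_{0}^{0.91} u^2·e^(-2·u) du] / [∫_{0}^{∞} u^2·e^(-2·u) du].
With ∫ u^2·e^(-2·u) du = -(2·u^2 + 2·u + 1)·e^(-2·u)/4 + C, the region integral is ≈ 0.068685 and the full one is 1/4.
This evaluates to P = 0.2747.

P ≈ 0.275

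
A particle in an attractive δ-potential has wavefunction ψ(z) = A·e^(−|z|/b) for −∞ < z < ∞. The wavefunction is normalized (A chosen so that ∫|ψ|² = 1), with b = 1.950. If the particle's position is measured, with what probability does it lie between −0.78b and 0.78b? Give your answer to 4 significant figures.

The probability is P = ∫ |ψ|² dz over [−0.78b, 0.78b].
The normalization integral ∫|ψ|²dz over the whole domain equals b·A², and A² cancels in the ratio.
By symmetry take twice the z ≥ 0 contribution in numerator and denominator; the 2's cancel. In terms of u = z/b (A² and the length scale cancel between numerator and denominator), P = [∫_{0}^{0.78} e^(-2·u) du] / [∫_{0}^{∞} e^(-2·u) du].
With ∫ e^(-2·u) du = -e^(-2·u)/2 + C, the region integral is 1/2 - e^(-39/25)/2 and the full one is 1/2.
The result is P = 0.78986.

P ≈ 0.7899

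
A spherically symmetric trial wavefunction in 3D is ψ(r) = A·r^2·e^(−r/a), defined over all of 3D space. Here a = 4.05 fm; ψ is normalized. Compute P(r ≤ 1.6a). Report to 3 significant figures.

P = ∫ |ψ|² 4πr² dr over r ≤ 1.6a.
A² is fixed by ∫₀^∞ 4πr²|ψ|² dr = 1, i.e. A² = (45·π·a^7/2)^(−1).
Let u = r/a; then A², 4π and the length scale all cancel, so P = ∫_{0}^{1.6} u^6·e^(-2·u) du ÷ ∫_{0}^{∞} u^6·e^(-2·u) du.
With ∫ u^6·e^(-2·u) du = -(4·u^6 + 12·u^5 + 30·u^4 + 60·u^3 + 90·u^2 + 90·u + 45)·e^(-2·u)/8 + C, the region integral is ≈ 0.25098 and the full one is 45/8.
Taking the ratio yields P = 0.04462.

P ≈ 0.0446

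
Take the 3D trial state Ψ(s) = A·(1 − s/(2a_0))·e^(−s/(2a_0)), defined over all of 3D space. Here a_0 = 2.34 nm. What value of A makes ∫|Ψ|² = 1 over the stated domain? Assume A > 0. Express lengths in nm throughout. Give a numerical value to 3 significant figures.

We need A² ∫|f|² 4πs² ds = 1, taking the integral from 0 to ∞.
The angular integral contributes 4π, leaving ∫₀^∞ s²|Ψ|² ds.
Using ∫₀^∞ sⁿ e^(−αs) ds = n!/αⁿ⁺¹, with Ψ = A·(1 − s/(2a_0))·e^(−s/(2a_0)), the integral evaluates to A²·[8·π·a_0^3].
Hence A² = 1/[8·π·a_0^3].
Substituting a_0 = 2.34 gives A² = 0.003105, so A = 0.05573.

A ≈ 0.0557 nm^(-3/2)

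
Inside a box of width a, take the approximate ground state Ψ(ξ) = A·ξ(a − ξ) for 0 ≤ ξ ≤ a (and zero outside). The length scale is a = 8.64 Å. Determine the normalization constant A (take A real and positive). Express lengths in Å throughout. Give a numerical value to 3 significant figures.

A ≈ 0.0250 Å^(-5/2)

Normalization requires ∫|Ψ|² dξ = 1, integrated from 0 to a.
Expanding the polynomial and integrating term by term, with Ψ = A·ξ(a − ξ), the integral evaluates to A²·[a^5/30].
Setting this equal to 1 gives A² = 1/(a^5/30).
With a = 8.64: A² = 0.0006231 and A = 0.02496.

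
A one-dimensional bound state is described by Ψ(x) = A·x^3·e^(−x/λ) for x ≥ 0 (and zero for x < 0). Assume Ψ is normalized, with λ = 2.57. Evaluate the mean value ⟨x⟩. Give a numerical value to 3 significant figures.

⟨x⟩ ≈ 9.00

⟨x⟩ = ∫ x |Ψ|² dx over the full domain.
Evaluating both integrals, ⟨x⟩ = 7·λ/2.
With λ = 2.57, ⟨x⟩ = 8.995.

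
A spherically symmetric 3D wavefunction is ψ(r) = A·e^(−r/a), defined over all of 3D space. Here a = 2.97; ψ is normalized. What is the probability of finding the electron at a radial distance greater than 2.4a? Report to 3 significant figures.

P ≈ 0.143

Integrate the radial probability density 4πr²|ψ|² over r > 2.4a.
The full normalization integral is A²·[π·a^3] = 1, fixing A².
In terms of u = r/a (A², 4π and the length scale all cancel between numerator and denominator), P = [∫_{2.4}^{∞} u^2·e^(-2·u) du] / [∫_{0}^{∞} u^2·e^(-2·u) du].
With ∫ u^2·e^(-2·u) du = -(2·u^2 + 2·u + 1)·e^(-2·u)/4 + C, the region integral is 433·e^(-24/5)/100 and the full one is 1/4.
Taking the ratio yields P = 0.1425.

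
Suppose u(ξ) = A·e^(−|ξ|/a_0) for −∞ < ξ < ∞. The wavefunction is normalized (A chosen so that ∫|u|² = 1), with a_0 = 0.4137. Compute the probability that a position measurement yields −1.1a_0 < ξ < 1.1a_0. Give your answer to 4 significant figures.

P ≈ 0.8892

|u|² is the probability density, so P = ∫_{−1.1a_0}^{1.1a_0} |u|² dξ.
Since A² = 1/(a_0), this is the region integral divided by the full normalization integral.
Both integrals are even about ξ = 0, so only the ξ ≥ 0 halves are needed (the factors of 2 cancel). Substituting t = ξ/a_0, A² and the length scale cancel in the ratio: P = ∫_{0}^{1.1} e^(-2·t) dt / ∫_{0}^{∞} e^(-2·t) dt.
Using ∫ e^(-2·t) dt = -e^(-2·t)/2, the numerator is 1/2 - e^(-11/5)/2 and the denominator is 1/2.
Taking the ratio, P = 0.88920.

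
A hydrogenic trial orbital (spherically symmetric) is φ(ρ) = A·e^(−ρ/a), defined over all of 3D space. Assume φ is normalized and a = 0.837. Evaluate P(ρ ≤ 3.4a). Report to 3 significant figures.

Integrate the radial probability density 4πρ²|φ|² over ρ ≤ 3.4a.
Normalization gives A² = 1/(π·a^3).
Substituting u = ρ/a, A², 4π and the length scale all cancel in the ratio: P = ∫_{0}^{3.4} u^2·e^(-2·u) du / ∫_{0}^{∞} u^2·e^(-2·u) du.
With ∫ u^2·e^(-2·u) du = -(2·u^2 + 2·u + 1)·e^(-2·u)/4 + C, the region integral is 1/4 - 773·e^(-34/5)/100 and the full one is 1/4.
The region integral divided by the full integral gives P = 0.9656.

P ≈ 0.966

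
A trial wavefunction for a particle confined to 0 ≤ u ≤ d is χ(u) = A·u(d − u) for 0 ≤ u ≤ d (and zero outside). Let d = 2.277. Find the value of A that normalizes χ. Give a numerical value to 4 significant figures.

A ≈ 0.7001

The normalization condition is ∫|χ|² du = 1 from 0 to d.
Expanding the polynomial and integrating term by term, the integral (without the A² prefactor) comes out to d^5/30.
So A² = (d^5/30)^(−1).
With d = 2.277: A² = 0.49012 and A = 0.70009.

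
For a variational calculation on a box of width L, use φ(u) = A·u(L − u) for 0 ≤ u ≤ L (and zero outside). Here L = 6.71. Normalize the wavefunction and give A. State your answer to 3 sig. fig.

Normalization requires ∫|φ|² du = 1, integrated from 0 to L.
Expanding the polynomial and integrating term by term, with φ = A·u(L − u), the integral evaluates to A²·[L^5/30].
Setting this equal to 1 gives A² = 1/(L^5/30).
Substituting L = 6.71 gives A² = 0.002206, so A = 0.04696.

A ≈ 0.0470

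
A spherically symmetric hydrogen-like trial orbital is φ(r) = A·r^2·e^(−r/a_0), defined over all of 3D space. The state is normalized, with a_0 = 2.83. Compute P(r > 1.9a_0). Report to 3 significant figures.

P = ∫ |φ|² 4πr² dr over r > 1.9a_0.
Normalization gives A² = 1/(45·π·a_0^7/2).
In terms of u = r/a_0 (A², 4π and the length scale all cancel between numerator and denominator), P = [∫_{1.9}^{∞} u^6·e^(-2·u) du] / [∫_{0}^{∞} u^6·e^(-2·u) du].
An antiderivative of u^6·e^(-2·u) is -(4·u^6 + 12·u^5 + 30·u^4 + 60·u^3 + 90·u^2 + 90·u + 45)·e^(-2·u)/8; evaluating from 1.9 to ∞ gives ≈ 5.1137, while the full integral is 45/8.
Taking the ratio yields P = 0.9091.

P ≈ 0.909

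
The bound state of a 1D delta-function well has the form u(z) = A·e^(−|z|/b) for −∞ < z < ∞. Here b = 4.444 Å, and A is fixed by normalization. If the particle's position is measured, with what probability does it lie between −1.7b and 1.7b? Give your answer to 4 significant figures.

P = ∫_{−1.7b}^{1.7b} |u(z)|² dz.
With A² fixed by ∫|u|² = 1, i.e. A² = (b)^(−1), substitute and integrate.
By symmetry take twice the z ≥ 0 contribution in numerator and denominator; the 2's cancel. Let t = z/b; then A² and the length scale cancel, so P = ∫_{0}^{1.7} e^(-2·t) dt ÷ ∫_{0}^{∞} e^(-2·t) dt.
An antiderivative of e^(-2·t) is -e^(-2·t)/2; evaluating from 0 to 1.7 gives 1/2 - e^(-17/5)/2, while the full integral is 1/2.
This works out to P = 0.96663.

P ≈ 0.9666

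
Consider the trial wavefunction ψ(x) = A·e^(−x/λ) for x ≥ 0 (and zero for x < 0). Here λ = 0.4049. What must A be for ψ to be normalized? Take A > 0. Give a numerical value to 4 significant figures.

The normalization condition is ∫|ψ|² dx = 1 from 0 to ∞.
Using ∫₀^∞ xⁿ e^(−αx) dx = n!/αⁿ⁺¹, carrying out the integral gives A² · λ/2.
So A² = (λ/2)^(−1).
Substituting λ = 0.4049 gives A² = 4.9395, so A = 2.2225.

A ≈ 2.222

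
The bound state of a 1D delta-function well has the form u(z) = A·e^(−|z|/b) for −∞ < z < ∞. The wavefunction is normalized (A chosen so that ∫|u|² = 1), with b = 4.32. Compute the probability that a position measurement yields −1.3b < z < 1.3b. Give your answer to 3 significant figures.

P ≈ 0.926

P = ∫_{−1.3b}^{1.3b} |u(z)|² dz.
With A² fixed by ∫|u|² = 1, i.e. A² = (b)^(−1), substitute and integrate.
Both integrals are even about z = 0, so only the z ≥ 0 halves are needed (the factors of 2 cancel). Substituting t = z/b, A² and the length scale cancel in the ratio: P = ∫_{0}^{1.3} e^(-2·t) dt / ∫_{0}^{∞} e^(-2·t) dt.
An antiderivative of e^(-2·t) is -e^(-2·t)/2; evaluating from 0 to 1.3 gives 1/2 - e^(-13/5)/2, while the full integral is 1/2.
The result is P = 0.9257.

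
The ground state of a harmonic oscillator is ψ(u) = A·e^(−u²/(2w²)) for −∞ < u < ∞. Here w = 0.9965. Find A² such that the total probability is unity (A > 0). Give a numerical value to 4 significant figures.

We need A² ∫|f|² du = 1, taking the integral from −∞ to ∞.
Differentiating ∫e^(−αu²) du = √(π/α) under α to get the higher moments, ∫|ψ|² du = A²·(√(π)·w).
Setting this equal to 1 gives A² = 1/(√(π)·w).
Plugging in w = 0.9965 yields A = 0.75244.

A^2 ≈ 0.5662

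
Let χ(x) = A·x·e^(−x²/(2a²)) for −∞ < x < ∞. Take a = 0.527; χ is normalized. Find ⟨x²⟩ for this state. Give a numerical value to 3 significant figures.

⟨x^2⟩ ≈ 0.417

By definition ⟨x²⟩ = ∫ x^2 |χ(x)|² dx.
Since the A² factors cancel between numerator and denominator, ⟨x²⟩ = 3·a^2/2.
Putting a = 0.527 gives 0.4166.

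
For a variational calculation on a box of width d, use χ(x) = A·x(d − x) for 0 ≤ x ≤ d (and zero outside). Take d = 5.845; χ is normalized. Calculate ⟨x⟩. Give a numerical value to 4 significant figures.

The expectation value is the |χ|²-weighted average of x: ∫ x|χ|² dx.
Since the A² factors cancel between numerator and denominator, ⟨x⟩ = d/2.
Putting d = 5.845 gives 2.9225.

⟨x⟩ ≈ 2.923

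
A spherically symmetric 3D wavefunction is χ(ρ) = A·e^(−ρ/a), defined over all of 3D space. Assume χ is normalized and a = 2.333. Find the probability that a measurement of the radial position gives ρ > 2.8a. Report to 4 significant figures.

With dV = 4πρ²dρ, the probability is ∫|χ|² dV over ρ > 2.8a.
A² is fixed by ∫₀^∞ 4πρ²|χ|² dρ = 1, i.e. A² = (π·a^3)^(−1).
Substituting u = ρ/a, A², 4π and the length scale all cancel in the ratio: P = ∫_{2.8}^{∞} u^2·e^(-2·u) du / ∫_{0}^{∞} u^2·e^(-2·u) du.
An antiderivative of u^2·e^(-2·u) is -(2·u^2 + 2·u + 1)·e^(-2·u)/4; evaluating from 2.8 to ∞ gives 557·e^(-28/5)/100, while the full integral is 1/4.
The region integral divided by the full integral gives P = 0.082388.

P ≈ 0.08239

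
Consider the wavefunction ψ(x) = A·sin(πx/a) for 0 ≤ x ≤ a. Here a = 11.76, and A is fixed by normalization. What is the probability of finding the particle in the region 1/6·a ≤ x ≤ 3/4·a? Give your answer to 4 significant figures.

P ≈ 0.8803

P = ∫_{1/6·a}^{3/4·a} |ψ(x)|² dx.
Since A² = 1/(a/2), this is the region integral divided by the full normalization integral.
Let u = x/a; then A² and the length scale cancel, so P = ∫_{1/6}^{3/4} sin(π·u)^2 du ÷ ∫_{0}^{1} sin(π·u)^2 du.
Using ∫ sin(π·u)^2 du = u/2 - sin(2·π·u)/(4·π), the numerator is √(3)/(8·π) + 1/(4·π) + 7/24 and the denominator is 1/2.
The result is P = (3·√(3) + 6 + 7·π)/(12·π).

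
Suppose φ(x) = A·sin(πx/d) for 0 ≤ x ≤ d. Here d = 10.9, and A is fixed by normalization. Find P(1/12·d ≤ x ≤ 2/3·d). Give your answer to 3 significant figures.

|φ|² is the probability density, so P = ∫_{1/12·d}^{2/3·d} |φ|² dx.
With A² fixed by ∫|φ|² = 1, i.e. A² = (d/2)^(−1), substitute and integrate.
Let u = x/d; then A² and the length scale cancel, so P = ∫_{1/12}^{2/3} sin(π·u)^2 du ÷ ∫_{0}^{1} sin(π·u)^2 du.
Using ∫ sin(π·u)^2 du = u/2 - sin(2·π·u)/(4·π), the numerator is 1/(8·π) + √(3)/(8·π) + 7/24 and the denominator is 1/2.
Taking the ratio, P = (3 + 3·√(3) + 7·π)/(12·π).

P ≈ 0.801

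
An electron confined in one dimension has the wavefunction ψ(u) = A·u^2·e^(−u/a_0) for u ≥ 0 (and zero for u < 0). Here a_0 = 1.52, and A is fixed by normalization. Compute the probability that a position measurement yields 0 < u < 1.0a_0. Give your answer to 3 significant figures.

P ≈ 0.0527

The probability is P = ∫ |ψ|² du over [0, 1.0a_0].
With A² fixed by ∫|ψ|² = 1, i.e. A² = (3·a_0^5/4)^(−1), substitute and integrate.
In terms of t = u/a_0 (A² and the length scale cancel between numerator and denominator), P = [∫_{0}^{1.0} t^4·e^(-2·t) dt] / [∫_{0}^{∞} t^4·e^(-2·t) dt].
An antiderivative of t^4·e^(-2·t) is -(t^4/2 + t^3 + 3·t^2/2 + 3·t/2 + 3/4)·e^(-2·t); evaluating from 0 to 1.0 gives 3/4 - 21·e^(-2)/4, while the full integral is 3/4.
The result is P = 0.05265.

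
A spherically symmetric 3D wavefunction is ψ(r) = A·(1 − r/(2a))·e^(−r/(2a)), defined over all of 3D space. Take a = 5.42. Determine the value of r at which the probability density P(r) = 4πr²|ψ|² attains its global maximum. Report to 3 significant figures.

Set d/dr [P(r) = 4πr²|ψ|²] = 0 and solve for r > 0.
This gives r = a·(√(5) + 3).
With a = 5.42, the most probable radial distance is 28.38.

r ≈ 28.4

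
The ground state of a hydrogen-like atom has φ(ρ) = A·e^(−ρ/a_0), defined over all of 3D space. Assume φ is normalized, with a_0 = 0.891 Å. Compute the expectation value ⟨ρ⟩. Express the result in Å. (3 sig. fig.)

⟨ρ⟩ ≈ 1.34 Å

⟨ρ⟩ = ∫ ρ |φ|² 4πρ² dρ over the full domain.
Using ∫₀^∞ ρⁿ e^(−αρ) dρ = n!/αⁿ⁺¹, the ratio of the moment integral to the normalization integral gives ⟨ρ⟩ = 3·a_0/2.
Putting a_0 = 0.891 gives 1.337.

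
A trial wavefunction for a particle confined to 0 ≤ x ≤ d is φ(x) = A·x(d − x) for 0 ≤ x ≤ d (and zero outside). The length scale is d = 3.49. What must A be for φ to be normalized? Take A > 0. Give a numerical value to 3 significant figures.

A ≈ 0.241

Normalization requires ∫|φ|² dx = 1, integrated from 0 to d.
Carrying out the integral gives A² · d^5/30.
Setting this equal to 1 gives A² = 1/(d^5/30).
With d = 3.49: A² = 0.05794 and A = 0.2407.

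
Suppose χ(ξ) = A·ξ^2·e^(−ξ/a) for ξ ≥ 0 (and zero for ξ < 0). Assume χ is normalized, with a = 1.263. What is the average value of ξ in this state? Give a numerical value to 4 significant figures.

The expectation value is the |χ|²-weighted average of ξ: ∫ ξ|χ|² dξ.
With ∫₀^∞ ξ^5 e^(−αξ) dξ = 5!/α^6, evaluating both integrals, ⟨ξ⟩ = 5·a/2.
Putting a = 1.263 gives 3.1575.

⟨ξ⟩ ≈ 3.158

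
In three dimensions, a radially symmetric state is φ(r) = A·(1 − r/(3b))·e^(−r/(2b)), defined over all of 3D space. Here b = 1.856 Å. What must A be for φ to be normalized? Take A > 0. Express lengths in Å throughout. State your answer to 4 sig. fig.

A ≈ 0.1366 Å^(-3/2)

Require ∫ |φ|² 4πr² dr = 1 over the whole domain.
(Spherical symmetry: dV = 4πr² dr.)
With ∫₀^∞ r^4 e^(−αr) dr = 4!/α^5, ∫|φ|² 4πr² dr = A²·(8·π·b^3/3).
With b = 1.856: A² = 0.018670 and A = 0.13664.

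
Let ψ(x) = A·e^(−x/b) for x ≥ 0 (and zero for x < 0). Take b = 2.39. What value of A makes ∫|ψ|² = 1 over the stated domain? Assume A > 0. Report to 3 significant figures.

Normalization requires ∫|ψ|² dx = 1, integrated from 0 to ∞.
With ∫₀^∞ x^0 e^(−αx) dx = 0!/α^1, ∫|ψ|² dx = A²·(b/2).
Setting this equal to 1 gives A² = 1/(b/2).
Substituting b = 2.39 gives A² = 0.8368, so A = 0.9148.

A ≈ 0.915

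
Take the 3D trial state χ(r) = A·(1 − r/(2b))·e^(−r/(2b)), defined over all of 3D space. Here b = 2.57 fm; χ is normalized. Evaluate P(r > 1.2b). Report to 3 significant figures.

Integrate the radial probability density 4πr²|χ|² over r > 1.2b.
A² is fixed by ∫₀^∞ 4πr²|χ|² dr = 1, i.e. A² = (8·π·b^3)^(−1).
Let u = r/b; then A², 4π and the length scale all cancel, so P = ∫_{1.2}^{∞} u^2·(1 - u/2)^2·e^(-u) du ÷ ∫_{0}^{∞} u^2·(1 - u/2)^2·e^(-u) du.
Using ∫ u^2·(1 - u/2)^2·e^(-u) du = -(u^4/4 + u^2 + 2·u + 2)·e^(-u), the numerator is 3974·e^(-6/5)/625 and the denominator is 2.
Taking the ratio yields P = 0.9576.

P ≈ 0.958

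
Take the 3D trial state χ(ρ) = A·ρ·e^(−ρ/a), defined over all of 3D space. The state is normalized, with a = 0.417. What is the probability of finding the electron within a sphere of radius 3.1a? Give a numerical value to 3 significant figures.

P ≈ 0.741

With dV = 4πρ²dρ, the probability is ∫|χ|² dV over ρ ≤ 3.1a.
The full normalization integral is A²·[3·π·a^5] = 1, fixing A².
Substituting u = ρ/a, A², 4π and the length scale all cancel in the ratio: P = ∫_{0}^{3.1} u^4·e^(-2·u) du / ∫_{0}^{∞} u^4·e^(-2·u) du.
Using ∫ u^4·e^(-2·u) du = -(u^4/2 + u^3 + 3·u^2/2 + 3·u/2 + 3/4)·e^(-2·u), the numerator is ≈ 0.55562 and the denominator is 3/4.
This evaluates to P = 0.7408.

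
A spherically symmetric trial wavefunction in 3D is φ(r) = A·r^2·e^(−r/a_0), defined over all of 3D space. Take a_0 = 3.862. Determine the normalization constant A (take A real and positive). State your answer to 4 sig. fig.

Require ∫ |φ|² 4πr² dr = 1 over the whole domain.
With ∫₀^∞ r^6 e^(−αr) dr = 6!/α^7, with φ = A·r^2·e^(−r/a_0), the integral evaluates to A²·[45·π·a_0^7/2].
Setting this equal to 1 gives A² = 1/(45·π·a_0^7/2).
With a_0 = 3.862: A² = 0.0000011040 and A = 0.0010507.

A ≈ 0.001051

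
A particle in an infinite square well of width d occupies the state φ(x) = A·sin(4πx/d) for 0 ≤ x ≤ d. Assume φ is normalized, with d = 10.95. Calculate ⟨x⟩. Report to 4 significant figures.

By definition ⟨x⟩ = ∫ x |φ(x)|² dx.
Evaluating both integrals, ⟨x⟩ = d/2.
Putting d = 10.95 gives 5.4750.

⟨x⟩ ≈ 5.475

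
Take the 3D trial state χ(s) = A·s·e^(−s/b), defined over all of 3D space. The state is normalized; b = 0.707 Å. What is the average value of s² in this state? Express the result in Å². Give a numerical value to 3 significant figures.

By definition ⟨s²⟩ = ∫ s^2 |χ(s)|² 4πs² ds.
With ∫₀^∞ s^6 e^(−αs) ds = 6!/α^7, evaluating both integrals, ⟨s²⟩ = 15·b^2/2.
Putting b = 0.707 gives 3.749.

⟨s^2⟩ ≈ 3.75 Å^2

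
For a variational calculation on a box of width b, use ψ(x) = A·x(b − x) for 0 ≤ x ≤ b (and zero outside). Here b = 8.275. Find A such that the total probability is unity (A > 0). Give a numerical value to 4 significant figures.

The normalization condition is ∫|ψ|² dx = 1 from 0 to b.
Expanding the polynomial and integrating term by term, carrying out the integral gives A² · b^5/30.
Substituting b = 8.275 gives A² = 0.00077318, so A = 0.027806.

A ≈ 0.02781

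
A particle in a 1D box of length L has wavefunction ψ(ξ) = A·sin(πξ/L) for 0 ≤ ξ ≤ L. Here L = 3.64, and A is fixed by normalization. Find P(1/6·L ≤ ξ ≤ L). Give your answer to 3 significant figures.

P ≈ 0.971

P = ∫_{1/6·L}^{L} |ψ(ξ)|² dξ.
The normalization integral ∫|ψ|²dξ over the whole domain equals L/2·A², and A² cancels in the ratio.
Let u = ξ/L; then A² and the length scale cancel, so P = ∫_{1/6}^{1} sin(π·u)^2 du ÷ ∫_{0}^{1} sin(π·u)^2 du.
An antiderivative of sin(π·u)^2 is u/2 - sin(2·π·u)/(4·π); evaluating from 1/6 to 1 gives √(3)/(8·π) + 5/12, while the full integral is 1/2.
Evaluating gives P = √(3)/(4·π) + 5/6.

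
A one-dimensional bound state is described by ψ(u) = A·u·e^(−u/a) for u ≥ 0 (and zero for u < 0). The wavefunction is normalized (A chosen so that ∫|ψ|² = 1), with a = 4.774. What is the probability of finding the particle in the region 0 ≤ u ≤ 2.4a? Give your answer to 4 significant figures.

P = ∫_{0}^{2.4a} |ψ(u)|² du.
The normalization integral ∫|ψ|²du over the whole domain equals a^3/4·A², and A² cancels in the ratio.
Substituting t = u/a, A² and the length scale cancel in the ratio: P = ∫_{0}^{2.4} t^2·e^(-2·t) dt / ∫_{0}^{∞} t^2·e^(-2·t) dt.
With ∫ t^2·e^(-2·t) dt = -(2·t^2 + 2·t + 1)·e^(-2·t)/4 + C, the region integral is 1/4 - 433·e^(-24/5)/100 and the full one is 1/4.
This works out to P = 0.85746.

P ≈ 0.8575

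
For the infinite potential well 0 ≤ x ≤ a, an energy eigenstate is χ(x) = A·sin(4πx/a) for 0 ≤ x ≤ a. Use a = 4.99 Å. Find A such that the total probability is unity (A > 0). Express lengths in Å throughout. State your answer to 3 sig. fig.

A ≈ 0.633 Å^(-1/2)

Normalization requires ∫|χ|² dx = 1, integrated from 0 to a.
∫|χ|² dx = A²·(a/2).
Setting this equal to 1 gives A² = 1/(a/2).
With a = 4.99: A² = 0.4008 and A = 0.6331.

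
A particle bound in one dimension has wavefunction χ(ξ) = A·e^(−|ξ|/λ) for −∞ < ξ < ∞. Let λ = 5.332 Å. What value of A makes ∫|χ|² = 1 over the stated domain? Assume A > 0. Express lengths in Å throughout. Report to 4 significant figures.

Normalization requires ∫|χ|² dξ = 1, integrated from −∞ to ∞.
With χ = A·e^(−|ξ|/λ), the integral evaluates to A²·[λ].
So A² = (λ)^(−1).
Substituting λ = 5.332 gives A² = 0.18755, so A = 0.43307.

A ≈ 0.4331 Å^(-1/2)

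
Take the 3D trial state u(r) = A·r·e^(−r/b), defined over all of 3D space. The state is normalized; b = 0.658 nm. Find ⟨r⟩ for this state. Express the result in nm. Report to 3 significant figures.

⟨r⟩ ≈ 1.65 nm

The expectation value is the |u|²-weighted average of r: ∫ r|u|² 4πr² dr.
Since the A² factors cancel between numerator and denominator, ⟨r⟩ = 5·b/2.
Putting b = 0.658 gives 1.645.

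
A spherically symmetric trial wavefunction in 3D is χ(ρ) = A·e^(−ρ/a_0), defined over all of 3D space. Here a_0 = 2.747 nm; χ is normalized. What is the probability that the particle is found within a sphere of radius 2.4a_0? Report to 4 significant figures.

P ≈ 0.8575

Integrate the radial probability density 4πρ²|χ|² over ρ ≤ 2.4a_0.
A² is fixed by ∫₀^∞ 4πρ²|χ|² dρ = 1, i.e. A² = (π·a_0^3)^(−1).
Let u = ρ/a_0; then A², 4π and the length scale all cancel, so P = ∫_{0}^{2.4} u^2·e^(-2·u) du ÷ ∫_{0}^{∞} u^2·e^(-2·u) du.
With ∫ u^2·e^(-2·u) du = -(2·u^2 + 2·u + 1)·e^(-2·u)/4 + C, the region integral is 1/4 - 433·e^(-24/5)/100 and the full one is 1/4.
This evaluates to P = 0.85746.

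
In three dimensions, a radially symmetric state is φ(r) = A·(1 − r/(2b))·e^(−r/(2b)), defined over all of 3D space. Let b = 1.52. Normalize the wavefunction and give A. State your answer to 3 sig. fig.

A ≈ 0.106

The normalization condition is ∫|φ|² 4πr² dr = 1 from 0 to ∞.
∫|φ|² 4πr² dr = A²·(8·π·b^3).
Hence A² = 1/[8·π·b^3].
Substituting b = 1.52 gives A² = 0.01133, so A = 0.1064.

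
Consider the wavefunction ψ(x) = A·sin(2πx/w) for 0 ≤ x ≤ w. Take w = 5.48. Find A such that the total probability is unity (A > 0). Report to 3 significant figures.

We need A² ∫|f|² dx = 1, taking the integral from 0 to w.
∫|ψ|² dx = A²·(w/2).
Hence A² = 1/[w/2].
Plugging in w = 5.48 yields A = 0.6041.

A ≈ 0.604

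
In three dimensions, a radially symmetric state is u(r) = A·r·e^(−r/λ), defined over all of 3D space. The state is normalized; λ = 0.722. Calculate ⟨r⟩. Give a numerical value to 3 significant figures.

⟨r⟩ ≈ 1.81

The expectation value is the |u|²-weighted average of r: ∫ r|u|² 4πr² dr.
Since the A² factors cancel between numerator and denominator, ⟨r⟩ = 5·λ/2.
With λ = 0.722, ⟨r⟩ = 1.805.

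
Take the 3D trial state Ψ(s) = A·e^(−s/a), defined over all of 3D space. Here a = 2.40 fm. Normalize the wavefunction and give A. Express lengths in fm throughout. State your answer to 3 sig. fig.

Normalization requires ∫|Ψ|² 4πs² ds = 1, integrated from 0 to ∞.
Using ∫₀^∞ sⁿ e^(−αs) ds = n!/αⁿ⁺¹, the integral (without the A² prefactor) comes out to π·a^3.
Plugging in a = 2.40 yields A = 0.1517.

A ≈ 0.152 fm^(-3/2)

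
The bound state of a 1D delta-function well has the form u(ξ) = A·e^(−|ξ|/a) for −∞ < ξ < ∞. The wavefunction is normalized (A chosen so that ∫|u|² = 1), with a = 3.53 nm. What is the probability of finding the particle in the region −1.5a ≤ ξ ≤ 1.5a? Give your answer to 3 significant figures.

|u|² is the probability density, so P = ∫_{−1.5a}^{1.5a} |u|² dξ.
Since A² = 1/(a), this is the region integral divided by the full normalization integral.
Both integrals are even about ξ = 0, so only the ξ ≥ 0 halves are needed (the factors of 2 cancel). Let t = ξ/a; then A² and the length scale cancel, so P = ∫_{0}^{1.5} e^(-2·t) dt ÷ ∫_{0}^{∞} e^(-2·t) dt.
An antiderivative of e^(-2·t) is -e^(-2·t)/2; evaluating from 0 to 1.5 gives 1/2 - e^(-3)/2, while the full integral is 1/2.
Evaluating gives P = 0.9502.

P ≈ 0.950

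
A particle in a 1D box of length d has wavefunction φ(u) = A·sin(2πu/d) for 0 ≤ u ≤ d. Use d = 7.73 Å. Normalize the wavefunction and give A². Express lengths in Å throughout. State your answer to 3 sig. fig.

Require ∫ |φ|² du = 1 over the whole domain.
∫|φ|² du = A²·(d/2).
So A² = (d/2)^(−1).
With d = 7.73: A² = 0.2587 and A = 0.5087.

A^2 ≈ 0.259 Å^(-1)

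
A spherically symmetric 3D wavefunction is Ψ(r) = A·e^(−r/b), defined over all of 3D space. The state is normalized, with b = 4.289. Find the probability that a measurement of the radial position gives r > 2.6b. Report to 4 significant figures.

Integrate the radial probability density 4πr²|Ψ|² over r > 2.6b.
A² is fixed by ∫₀^∞ 4πr²|Ψ|² dr = 1, i.e. A² = (π·b^3)^(−1).
Substituting u = r/b, A², 4π and the length scale all cancel in the ratio: P = ∫_{2.6}^{∞} u^2·e^(-2·u) du / ∫_{0}^{∞} u^2·e^(-2·u) du.
With ∫ u^2·e^(-2·u) du = -(2·u^2 + 2·u + 1)·e^(-2·u)/4 + C, the region integral is 493·e^(-26/5)/100 and the full one is 1/4.
The region integral divided by the full integral gives P = 0.10879.

P ≈ 0.1088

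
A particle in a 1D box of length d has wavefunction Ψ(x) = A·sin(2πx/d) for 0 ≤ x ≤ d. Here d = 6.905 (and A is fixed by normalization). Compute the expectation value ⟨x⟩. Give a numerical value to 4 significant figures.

⟨x⟩ ≈ 3.453

The expectation value is the |Ψ|²-weighted average of x: ∫ x|Ψ|² dx.
Evaluating both integrals, ⟨x⟩ = d/2.
Putting d = 6.905 gives 3.4525.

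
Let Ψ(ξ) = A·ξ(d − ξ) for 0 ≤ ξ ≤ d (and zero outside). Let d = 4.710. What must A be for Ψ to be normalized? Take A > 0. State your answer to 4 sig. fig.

A ≈ 0.1138

Normalization requires ∫|Ψ|² dξ = 1, integrated from 0 to d.
Expanding the polynomial and integrating term by term, the integral (without the A² prefactor) comes out to d^5/30.
Hence A² = 1/[d^5/30].
Substituting d = 4.710 gives A² = 0.012942, so A = 0.11376.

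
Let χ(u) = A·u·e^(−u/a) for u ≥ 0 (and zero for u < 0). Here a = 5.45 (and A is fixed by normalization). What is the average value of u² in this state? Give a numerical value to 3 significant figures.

By definition ⟨u²⟩ = ∫ u^2 |χ(u)|² du.
Using ∫₀^∞ uⁿ e^(−αu) du = n!/αⁿ⁺¹, since the A² factors cancel between numerator and denominator, ⟨u²⟩ = 3·a^2.
With a = 5.45, ⟨u^2⟩ = 89.11.

⟨u^2⟩ ≈ 89.1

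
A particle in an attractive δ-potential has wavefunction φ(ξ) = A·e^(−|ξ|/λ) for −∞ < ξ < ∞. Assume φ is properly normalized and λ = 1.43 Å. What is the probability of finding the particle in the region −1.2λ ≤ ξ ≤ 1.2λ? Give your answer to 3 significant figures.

P = ∫_{−1.2λ}^{1.2λ} |φ(ξ)|² dξ.
The normalization integral ∫|φ|²dξ over the whole domain equals λ·A², and A² cancels in the ratio.
Both integrals are even about ξ = 0, so only the ξ ≥ 0 halves are needed (the factors of 2 cancel). Let u = ξ/λ; then A² and the length scale cancel, so P = ∫_{0}^{1.2} e^(-2·u) du ÷ ∫_{0}^{∞} e^(-2·u) du.
With ∫ e^(-2·u) du = -e^(-2·u)/2 + C, the region integral is 1/2 - e^(-12/5)/2 and the full one is 1/2.
This works out to P = 0.9093.

P ≈ 0.909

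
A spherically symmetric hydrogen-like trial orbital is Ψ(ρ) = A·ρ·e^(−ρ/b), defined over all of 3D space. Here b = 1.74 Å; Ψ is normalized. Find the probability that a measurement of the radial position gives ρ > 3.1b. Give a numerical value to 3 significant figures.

P = ∫ |Ψ|² 4πρ² dρ over ρ > 3.1b.
The full normalization integral is A²·[3·π·b^5] = 1, fixing A².
Let u = ρ/b; then A², 4π and the length scale all cancel, so P = ∫_{3.1}^{∞} u^4·e^(-2·u) du ÷ ∫_{0}^{∞} u^4·e^(-2·u) du.
An antiderivative of u^4·e^(-2·u) is -(u^4/2 + u^3 + 3·u^2/2 + 3·u/2 + 3/4)·e^(-2·u); evaluating from 3.1 to ∞ gives ≈ 0.19438, while the full integral is 3/4.
The region integral divided by the full integral gives P = 0.2592.

P ≈ 0.259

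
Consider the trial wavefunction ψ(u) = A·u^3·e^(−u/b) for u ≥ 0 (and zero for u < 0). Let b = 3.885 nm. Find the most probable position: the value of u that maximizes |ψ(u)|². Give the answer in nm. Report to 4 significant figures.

Differentiate |ψ(u)|² with respect to u and set to zero.
Solving yields u = 3·b.
With b = 3.885, the most probable position is 11.655 nm.

u ≈ 11.66 nm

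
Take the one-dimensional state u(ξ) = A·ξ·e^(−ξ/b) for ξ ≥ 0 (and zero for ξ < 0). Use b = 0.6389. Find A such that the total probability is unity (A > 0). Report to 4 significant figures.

Require ∫ |u|² dξ = 1 over the whole domain.
The integral (without the A² prefactor) comes out to b^3/4.
Substituting b = 0.6389 gives A² = 15.338, so A = 3.9163.

A ≈ 3.916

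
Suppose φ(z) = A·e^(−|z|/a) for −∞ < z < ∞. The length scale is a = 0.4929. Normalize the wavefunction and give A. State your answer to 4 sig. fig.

A ≈ 1.424

The normalization condition is ∫|φ|² dz = 1 from −∞ to ∞.
Using ∫₀^∞ zⁿ e^(−αz) dz = n!/αⁿ⁺¹, with φ = A·e^(−|z|/a), the integral evaluates to A²·[a].
Hence A² = 1/[a].
Plugging in a = 0.4929 yields A = 1.4244.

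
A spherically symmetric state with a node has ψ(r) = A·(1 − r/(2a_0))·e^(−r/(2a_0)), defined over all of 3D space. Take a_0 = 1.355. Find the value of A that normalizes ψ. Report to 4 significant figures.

Normalization requires ∫|ψ|² 4πr² dr = 1, integrated from 0 to ∞.
The angular integral contributes 4π, leaving ∫₀^∞ r²|ψ|² dr.
∫|ψ|² 4πr² dr = A²·(8·π·a_0^3).
Substituting a_0 = 1.355 gives A² = 0.015993, so A = 0.12647.

A ≈ 0.1265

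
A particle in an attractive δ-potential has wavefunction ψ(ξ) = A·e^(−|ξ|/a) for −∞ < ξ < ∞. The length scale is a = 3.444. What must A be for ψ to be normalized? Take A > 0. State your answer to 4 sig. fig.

Require ∫ |ψ|² dξ = 1 over the whole domain.
Using ∫₀^∞ ξⁿ e^(−αξ) dξ = n!/αⁿ⁺¹, the integral (without the A² prefactor) comes out to a.
Hence A² = 1/[a].
Plugging in a = 3.444 yields A = 0.53885.

A ≈ 0.5389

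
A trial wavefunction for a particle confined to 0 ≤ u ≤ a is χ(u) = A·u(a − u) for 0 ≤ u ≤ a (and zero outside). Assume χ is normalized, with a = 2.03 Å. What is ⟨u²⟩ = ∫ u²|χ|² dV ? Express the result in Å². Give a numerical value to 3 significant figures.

⟨u^2⟩ ≈ 1.18 Å^2

By definition ⟨u²⟩ = ∫ u^2 |χ(u)|² du.
Expanding the polynomial and integrating term by term, evaluating both integrals, ⟨u²⟩ = 2·a^2/7.
With a = 2.03, ⟨u^2⟩ = 1.177.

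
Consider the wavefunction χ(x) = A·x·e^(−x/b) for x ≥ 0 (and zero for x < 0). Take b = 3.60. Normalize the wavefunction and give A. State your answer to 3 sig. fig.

A ≈ 0.293

We need A² ∫|f|² dx = 1, taking the integral from 0 to ∞.
∫|χ|² dx = A²·(b^3/4).
With b = 3.60: A² = 0.08573 and A = 0.2928.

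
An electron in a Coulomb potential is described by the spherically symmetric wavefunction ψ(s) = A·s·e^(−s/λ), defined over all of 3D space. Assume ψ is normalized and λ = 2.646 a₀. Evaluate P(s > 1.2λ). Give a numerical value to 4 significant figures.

With dV = 4πs²ds, the probability is ∫|ψ|² dV over s > 1.2λ.
The full normalization integral is A²·[3·π·λ^5] = 1, fixing A².
Let u = s/λ; then A², 4π and the length scale all cancel, so P = ∫_{1.2}^{∞} u^4·e^(-2·u) du ÷ ∫_{0}^{∞} u^4·e^(-2·u) du.
An antiderivative of u^4·e^(-2·u) is -(u^4/2 + u^3 + 3·u^2/2 + 3·u/2 + 3/4)·e^(-2·u); evaluating from 1.2 to ∞ gives ≈ 0.678099, while the full integral is 3/4.
Taking the ratio yields P = 0.90413.

P ≈ 0.9041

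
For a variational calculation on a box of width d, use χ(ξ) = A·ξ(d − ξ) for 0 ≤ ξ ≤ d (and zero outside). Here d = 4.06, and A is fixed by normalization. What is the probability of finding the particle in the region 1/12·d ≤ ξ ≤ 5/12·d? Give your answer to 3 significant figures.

P ≈ 0.342

The probability is P = ∫ |χ|² dξ over [1/12·d, 5/12·d].
The normalization integral ∫|χ|²dξ over the whole domain equals d^5/30·A², and A² cancels in the ratio.
Substituting u = ξ/d, A² and the length scale cancel in the ratio: P = ∫_{1/12}^{5/12} u^2·(1 - u)^2 du / ∫_{0}^{1} u^2·(1 - u)^2 du.
Using ∫ u^2·(1 - u)^2 du = u^3·(6·u^2 - 15·u + 10)/30, the numerator is ≈ 0.011384 and the denominator is 1/30.
This works out to P = 0.3415.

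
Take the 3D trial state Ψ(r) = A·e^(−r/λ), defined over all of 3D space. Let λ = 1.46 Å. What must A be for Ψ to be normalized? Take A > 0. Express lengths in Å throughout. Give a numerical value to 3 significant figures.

We need A² ∫|f|² 4πr² dr = 1, taking the integral from 0 to ∞.
∫|Ψ|² 4πr² dr = A²·(π·λ^3).
Hence A² = 1/[π·λ^3].
With λ = 1.46: A² = 0.1023 and A = 0.3198.

A ≈ 0.320 Å^(-3/2)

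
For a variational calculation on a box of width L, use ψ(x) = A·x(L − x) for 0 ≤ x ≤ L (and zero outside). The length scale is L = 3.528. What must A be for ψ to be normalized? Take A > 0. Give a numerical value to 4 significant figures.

A ≈ 0.2343

We need A² ∫|f|² dx = 1, taking the integral from 0 to L.
With ψ = A·x(L − x), the integral evaluates to A²·[L^5/30].
So A² = (L^5/30)^(−1).
Plugging in L = 3.528 yields A = 0.23428.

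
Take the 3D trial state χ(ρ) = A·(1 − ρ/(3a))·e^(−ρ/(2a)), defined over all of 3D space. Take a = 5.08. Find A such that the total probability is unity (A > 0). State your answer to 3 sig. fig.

Normalization requires ∫|χ|² 4πρ² dρ = 1, integrated from 0 to ∞.
Recall ∫₀^∞ ρ^m e^(−ρ/β) dρ = m!·β^(m+1), the integral (without the A² prefactor) comes out to 8·π·a^3/3.
Setting this equal to 1 gives A² = 1/(8·π·a^3/3).
Substituting a = 5.08 gives A² = 0.0009105, so A = 0.03017.

A ≈ 0.0302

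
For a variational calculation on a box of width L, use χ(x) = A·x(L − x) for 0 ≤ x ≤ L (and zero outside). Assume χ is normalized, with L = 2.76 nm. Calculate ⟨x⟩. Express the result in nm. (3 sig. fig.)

⟨x⟩ = ∫ x |χ|² dx over the full domain.
Expanding the polynomial and integrating term by term, evaluating both integrals, ⟨x⟩ = L/2.
Putting L = 2.76 gives 1.380.

⟨x⟩ ≈ 1.38 nm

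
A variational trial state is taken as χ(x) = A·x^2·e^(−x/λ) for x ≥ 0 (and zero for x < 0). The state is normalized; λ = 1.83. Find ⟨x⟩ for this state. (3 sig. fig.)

⟨x⟩ ≈ 4.58

By definition ⟨x⟩ = ∫ x |χ(x)|² dx.
Since the A² factors cancel between numerator and denominator, ⟨x⟩ = 5·λ/2.
With λ = 1.83, ⟨x⟩ = 4.575.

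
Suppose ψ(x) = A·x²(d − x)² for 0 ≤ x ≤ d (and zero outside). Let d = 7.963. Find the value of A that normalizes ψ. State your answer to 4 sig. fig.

The normalization condition is ∫|ψ|² dx = 1 from 0 to d.
Carrying out the integral gives A² · d^9/630.
So A² = (d^9/630)^(−1).
With d = 7.963: A² = 0.0000048938 and A = 0.0022122.

A ≈ 0.002212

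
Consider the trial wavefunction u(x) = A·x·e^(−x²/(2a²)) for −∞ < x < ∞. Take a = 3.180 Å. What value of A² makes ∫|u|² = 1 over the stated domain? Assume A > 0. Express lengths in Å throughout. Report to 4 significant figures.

Normalization requires ∫|u|² dx = 1, integrated from −∞ to ∞.
With ∫_{−∞}^{∞} x^(2m) e^(−αx²) dx = (2m−1)!!·√π / (2^m α^(m+1/2)), the integral (without the A² prefactor) comes out to √(π)·a^3/2.
Hence A² = 1/[√(π)·a^3/2].
Substituting a = 3.180 gives A² = 0.035089, so A = 0.18732.

A^2 ≈ 0.03509 Å^(-3)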